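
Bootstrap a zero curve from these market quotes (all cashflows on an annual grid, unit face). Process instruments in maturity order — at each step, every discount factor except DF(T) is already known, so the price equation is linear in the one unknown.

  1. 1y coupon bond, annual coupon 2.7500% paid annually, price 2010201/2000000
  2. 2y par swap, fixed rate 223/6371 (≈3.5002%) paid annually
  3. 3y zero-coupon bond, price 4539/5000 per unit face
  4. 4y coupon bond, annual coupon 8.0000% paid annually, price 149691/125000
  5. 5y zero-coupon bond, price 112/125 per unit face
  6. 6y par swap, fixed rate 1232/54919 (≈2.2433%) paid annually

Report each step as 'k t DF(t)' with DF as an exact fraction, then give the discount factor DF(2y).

1 1 4891/5000
2 2 9331/10000
3 3 4539/5000
4 4 9/10
5 5 112/125
6 6 548/625
DF(2y) = 9331/10000 ≈ 0.933100

step 1 [1y] bond c/1=11/400: DF=(2010201/2000000 − 11/400·(0))/(1+11/400) = 4891/5000 ≈ 0.978200
step 2 [2y] swap r/1=223/6371: DF=(1 − 223/6371·(0.978200))/(1+223/6371) = 9331/10000 ≈ 0.933100
step 3 [3y] zero: DF = P = 4539/5000 ≈ 0.907800
step 4 [4y] bond c/1=2/25: DF=(149691/125000 − 2/25·(0.978200+0.933100+0.907800))/(1+2/25) = 9/10 ≈ 0.900000
step 5 [5y] zero: DF = P = 112/125 ≈ 0.896000
step 6 [6y] swap r/1=1232/54919: DF=(1 − 1232/54919·(0.978200+0.933100+0.907800+0.900000+0.896000))/(1+1232/54919) = 548/625 ≈ 0.876800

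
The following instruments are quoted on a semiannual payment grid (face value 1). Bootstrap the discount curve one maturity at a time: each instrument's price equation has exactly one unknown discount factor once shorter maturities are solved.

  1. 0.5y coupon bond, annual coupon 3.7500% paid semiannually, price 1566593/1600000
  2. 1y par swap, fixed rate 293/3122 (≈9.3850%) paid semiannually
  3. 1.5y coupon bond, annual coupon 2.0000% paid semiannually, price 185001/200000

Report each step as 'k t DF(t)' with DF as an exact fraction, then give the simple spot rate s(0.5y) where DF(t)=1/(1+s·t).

1 1/2 9611/10000
2 1 9121/10000
3 3/2 8973/10000
s(0.5y) = (1/(9611/10000) − 1)/(1/2) = 778/9611 ≈ 8.0949%

step 1 [0.5y] bond c/2=3/160: DF=(1566593/1600000 − 3/160·(0))/(1+3/160) = 9611/10000 ≈ 0.961100
step 2 [1y] swap r/2=293/6244: DF=(1 − 293/6244·(0.961100))/(1+293/6244) = 9121/10000 ≈ 0.912100
step 3 [1.5y] bond c/2=1/100: DF=(185001/200000 − 1/100·(0.961100+0.912100))/(1+1/100) = 8973/10000 ≈ 0.897300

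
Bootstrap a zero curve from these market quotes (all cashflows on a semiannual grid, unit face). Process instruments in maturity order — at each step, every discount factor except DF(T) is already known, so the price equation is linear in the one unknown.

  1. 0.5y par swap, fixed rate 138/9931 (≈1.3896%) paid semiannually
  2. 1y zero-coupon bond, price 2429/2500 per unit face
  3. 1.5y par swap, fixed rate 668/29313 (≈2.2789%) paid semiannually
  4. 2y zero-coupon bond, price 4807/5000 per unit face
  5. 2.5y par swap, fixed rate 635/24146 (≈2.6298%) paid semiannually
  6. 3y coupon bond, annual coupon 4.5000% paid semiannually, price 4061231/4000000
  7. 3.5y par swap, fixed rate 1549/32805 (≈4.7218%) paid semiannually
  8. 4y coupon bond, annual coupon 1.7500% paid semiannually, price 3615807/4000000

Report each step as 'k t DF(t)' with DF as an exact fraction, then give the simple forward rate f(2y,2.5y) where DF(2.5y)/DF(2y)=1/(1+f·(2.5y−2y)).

step 1 [0.5y] swap r/2=69/9931: DF=(1 − 69/9931·(0))/(1+69/9931) = 9931/10000 ≈ 0.993100
step 2 [1y] zero: DF = P = 2429/2500 ≈ 0.971600
step 3 [1.5y] swap r/2=334/29313: DF=(1 − 334/29313·(0.993100+0.971600))/(1+334/29313) = 4833/5000 ≈ 0.966600
step 4 [2y] zero: DF = P = 4807/5000 ≈ 0.961400
step 5 [2.5y] swap r/2=635/48292: DF=(1 − 635/48292·(0.993100+0.971600+0.966600+0.961400))/(1+635/48292) = 1873/2000 ≈ 0.936500
step 6 [3y] bond c/2=9/400: DF=(4061231/4000000 − 9/400·(0.993100+0.971600+0.966600+0.961400+0.936500))/(1+9/400) = 8867/10000 ≈ 0.886700
step 7 [3.5y] swap r/2=1549/65610: DF=(1 − 1549/65610·(0.993100+0.971600+0.966600+0.961400+0.936500+0.886700))/(1+1549/65610) = 8451/10000 ≈ 0.845100
step 8 [4y] bond c/2=7/800: DF=(3615807/4000000 − 7/800·(0.993100+0.971600+0.966600+0.961400+0.936500+0.886700+0.845100))/(1+7/800) = 1049/1250 ≈ 0.839200

1 1/2 9931/10000
2 1 2429/2500
3 3/2 4833/5000
4 2 4807/5000
5 5/2 1873/2000
6 3 8867/10000
7 7/2 8451/10000
8 4 1049/1250
f(2y,2.5y) = ((4807/5000)/(1873/2000) − 1)/(1/2) = 498/9365 ≈ 5.3177%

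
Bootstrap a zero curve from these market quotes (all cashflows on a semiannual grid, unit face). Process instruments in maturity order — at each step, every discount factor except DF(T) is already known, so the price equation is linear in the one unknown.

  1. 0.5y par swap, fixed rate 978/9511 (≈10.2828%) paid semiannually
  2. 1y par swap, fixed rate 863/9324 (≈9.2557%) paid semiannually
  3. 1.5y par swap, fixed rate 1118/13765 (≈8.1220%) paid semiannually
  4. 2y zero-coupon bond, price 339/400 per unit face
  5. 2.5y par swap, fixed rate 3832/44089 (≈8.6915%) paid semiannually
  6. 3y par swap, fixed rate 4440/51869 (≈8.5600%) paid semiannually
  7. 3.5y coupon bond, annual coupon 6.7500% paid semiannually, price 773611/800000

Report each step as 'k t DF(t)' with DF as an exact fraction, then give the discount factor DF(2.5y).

step 1 [0.5y] swap r/2=489/9511: DF=(1 − 489/9511·(0))/(1+489/9511) = 9511/10000 ≈ 0.951100
step 2 [1y] swap r/2=863/18648: DF=(1 − 863/18648·(0.951100))/(1+863/18648) = 9137/10000 ≈ 0.913700
step 3 [1.5y] swap r/2=559/13765: DF=(1 − 559/13765·(0.951100+0.913700))/(1+559/13765) = 4441/5000 ≈ 0.888200
step 4 [2y] zero: DF = P = 339/400 ≈ 0.847500
step 5 [2.5y] swap r/2=1916/44089: DF=(1 − 1916/44089·(0.951100+0.913700+0.888200+0.847500))/(1+1916/44089) = 2021/2500 ≈ 0.808400
step 6 [3y] swap r/2=2220/51869: DF=(1 − 2220/51869·(0.951100+0.913700+0.888200+0.847500+0.808400))/(1+2220/51869) = 389/500 ≈ 0.778000
step 7 [3.5y] bond c/2=27/800: DF=(773611/800000 − 27/800·(0.951100+0.913700+0.888200+0.847500+0.808400+0.778000))/(1+27/800) = 7661/10000 ≈ 0.766100

1 1/2 9511/10000
2 1 9137/10000
3 3/2 4441/5000
4 2 339/400
5 5/2 2021/2500
6 3 389/500
7 7/2 7661/10000
DF(2.5y) = 2021/2500 ≈ 0.808400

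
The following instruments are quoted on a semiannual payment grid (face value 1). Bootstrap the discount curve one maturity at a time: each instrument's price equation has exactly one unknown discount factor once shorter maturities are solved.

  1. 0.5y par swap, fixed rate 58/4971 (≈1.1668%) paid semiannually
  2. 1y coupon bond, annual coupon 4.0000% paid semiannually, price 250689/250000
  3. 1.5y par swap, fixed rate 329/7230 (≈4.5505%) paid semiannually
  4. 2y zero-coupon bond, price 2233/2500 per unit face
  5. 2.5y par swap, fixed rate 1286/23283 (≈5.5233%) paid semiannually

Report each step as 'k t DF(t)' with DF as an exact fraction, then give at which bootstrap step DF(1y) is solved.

step 1 [0.5y] swap r/2=29/4971: DF=(1 − 29/4971·(0))/(1+29/4971) = 4971/5000 ≈ 0.994200
step 2 [1y] bond c/2=1/50: DF=(250689/250000 − 1/50·(0.994200))/(1+1/50) = 2409/2500 ≈ 0.963600
step 3 [1.5y] swap r/2=329/14460: DF=(1 − 329/14460·(0.994200+0.963600))/(1+329/14460) = 4671/5000 ≈ 0.934200
step 4 [2y] zero: DF = P = 2233/2500 ≈ 0.893200
step 5 [2.5y] swap r/2=643/23283: DF=(1 − 643/23283·(0.994200+0.963600+0.934200+0.893200))/(1+643/23283) = 4357/5000 ≈ 0.871400

1 1/2 4971/5000
2 1 2409/2500
3 3/2 4671/5000
4 2 2233/2500
5 5/2 4357/5000
DF(1y) is solved at step 2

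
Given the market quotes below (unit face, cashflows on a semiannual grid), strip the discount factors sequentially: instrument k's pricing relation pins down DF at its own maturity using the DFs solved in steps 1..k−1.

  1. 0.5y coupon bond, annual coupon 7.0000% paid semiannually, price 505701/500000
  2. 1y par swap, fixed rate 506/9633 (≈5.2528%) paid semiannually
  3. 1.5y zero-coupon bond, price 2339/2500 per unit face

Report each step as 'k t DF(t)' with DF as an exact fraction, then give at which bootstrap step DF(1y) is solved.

step 1 [0.5y] bond c/2=7/200: DF=(505701/500000 − 7/200·(0))/(1+7/200) = 2443/2500 ≈ 0.977200
step 2 [1y] swap r/2=253/9633: DF=(1 − 253/9633·(0.977200))/(1+253/9633) = 4747/5000 ≈ 0.949400
step 3 [1.5y] zero: DF = P = 2339/2500 ≈ 0.935600

1 1/2 2443/2500
2 1 4747/5000
3 3/2 2339/2500
DF(1y) is solved at step 2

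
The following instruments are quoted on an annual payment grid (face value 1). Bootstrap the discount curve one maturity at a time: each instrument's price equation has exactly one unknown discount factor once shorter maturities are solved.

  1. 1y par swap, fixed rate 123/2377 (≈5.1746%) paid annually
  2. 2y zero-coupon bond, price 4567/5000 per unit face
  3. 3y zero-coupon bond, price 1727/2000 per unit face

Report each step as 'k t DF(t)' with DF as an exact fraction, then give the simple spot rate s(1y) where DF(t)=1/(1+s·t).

1 1 2377/2500
2 2 4567/5000
3 3 1727/2000
s(1y) = (1/(2377/2500) − 1)/(1) = 123/2377 ≈ 5.1746%

step 1 [1y] swap r/1=123/2377: DF=(1 − 123/2377·(0))/(1+123/2377) = 2377/2500 ≈ 0.950800
step 2 [2y] zero: DF = P = 4567/5000 ≈ 0.913400
step 3 [3y] zero: DF = P = 1727/2000 ≈ 0.863500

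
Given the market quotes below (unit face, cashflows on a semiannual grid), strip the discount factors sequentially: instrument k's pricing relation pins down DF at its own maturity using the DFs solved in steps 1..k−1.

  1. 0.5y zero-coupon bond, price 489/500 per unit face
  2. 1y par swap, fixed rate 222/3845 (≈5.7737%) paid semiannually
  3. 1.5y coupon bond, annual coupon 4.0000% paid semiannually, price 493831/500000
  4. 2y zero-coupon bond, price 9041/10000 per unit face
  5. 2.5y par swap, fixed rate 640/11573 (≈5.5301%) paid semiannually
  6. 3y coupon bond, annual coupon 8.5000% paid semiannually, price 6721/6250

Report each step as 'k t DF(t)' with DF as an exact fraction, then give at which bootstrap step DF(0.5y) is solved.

step 1 [0.5y] zero: DF = P = 489/500 ≈ 0.978000
step 2 [1y] swap r/2=111/3845: DF=(1 − 111/3845·(0.978000))/(1+111/3845) = 1889/2000 ≈ 0.944500
step 3 [1.5y] bond c/2=1/50: DF=(493831/500000 − 1/50·(0.978000+0.944500))/(1+1/50) = 4653/5000 ≈ 0.930600
step 4 [2y] zero: DF = P = 9041/10000 ≈ 0.904100
step 5 [2.5y] swap r/2=320/11573: DF=(1 − 320/11573·(0.978000+0.944500+0.930600+0.904100))/(1+320/11573) = 109/125 ≈ 0.872000
step 6 [3y] bond c/2=17/400: DF=(6721/6250 − 17/400·(0.978000+0.944500+0.930600+0.904100+0.872000))/(1+17/400) = 2107/2500 ≈ 0.842800

1 1/2 489/500
2 1 1889/2000
3 3/2 4653/5000
4 2 9041/10000
5 5/2 109/125
6 3 2107/2500
DF(0.5y) is solved at step 1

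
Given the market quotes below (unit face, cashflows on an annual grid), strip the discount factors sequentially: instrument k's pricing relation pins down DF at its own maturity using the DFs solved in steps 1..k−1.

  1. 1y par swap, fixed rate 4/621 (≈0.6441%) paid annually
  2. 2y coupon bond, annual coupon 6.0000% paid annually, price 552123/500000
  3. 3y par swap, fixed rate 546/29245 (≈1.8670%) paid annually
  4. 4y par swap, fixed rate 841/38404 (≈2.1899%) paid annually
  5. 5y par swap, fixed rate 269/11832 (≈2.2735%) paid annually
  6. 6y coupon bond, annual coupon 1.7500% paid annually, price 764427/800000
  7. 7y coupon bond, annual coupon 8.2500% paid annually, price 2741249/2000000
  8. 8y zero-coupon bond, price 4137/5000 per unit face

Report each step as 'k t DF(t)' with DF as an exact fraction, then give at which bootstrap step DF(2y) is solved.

step 1 [1y] swap r/1=4/621: DF=(1 − 4/621·(0))/(1+4/621) = 621/625 ≈ 0.993600
step 2 [2y] bond c/1=3/50: DF=(552123/500000 − 3/50·(0.993600))/(1+3/50) = 1971/2000 ≈ 0.985500
step 3 [3y] swap r/1=546/29245: DF=(1 − 546/29245·(0.993600+0.985500))/(1+546/29245) = 4727/5000 ≈ 0.945400
step 4 [4y] swap r/1=841/38404: DF=(1 − 841/38404·(0.993600+0.985500+0.945400))/(1+841/38404) = 9159/10000 ≈ 0.915900
step 5 [5y] swap r/1=269/11832: DF=(1 − 269/11832·(0.993600+0.985500+0.945400+0.915900))/(1+269/11832) = 2231/2500 ≈ 0.892400
step 6 [6y] bond c/1=7/400: DF=(764427/800000 − 7/400·(0.993600+0.985500+0.945400+0.915900+0.892400))/(1+7/400) = 8577/10000 ≈ 0.857700
step 7 [7y] bond c/1=33/400: DF=(2741249/2000000 − 33/400·(0.993600+0.985500+0.945400+0.915900+0.892400+0.857700))/(1+33/400) = 8401/10000 ≈ 0.840100
step 8 [8y] zero: DF = P = 4137/5000 ≈ 0.827400

1 1 621/625
2 2 1971/2000
3 3 4727/5000
4 4 9159/10000
5 5 2231/2500
6 6 8577/10000
7 7 8401/10000
8 8 4137/5000
DF(2y) is solved at step 2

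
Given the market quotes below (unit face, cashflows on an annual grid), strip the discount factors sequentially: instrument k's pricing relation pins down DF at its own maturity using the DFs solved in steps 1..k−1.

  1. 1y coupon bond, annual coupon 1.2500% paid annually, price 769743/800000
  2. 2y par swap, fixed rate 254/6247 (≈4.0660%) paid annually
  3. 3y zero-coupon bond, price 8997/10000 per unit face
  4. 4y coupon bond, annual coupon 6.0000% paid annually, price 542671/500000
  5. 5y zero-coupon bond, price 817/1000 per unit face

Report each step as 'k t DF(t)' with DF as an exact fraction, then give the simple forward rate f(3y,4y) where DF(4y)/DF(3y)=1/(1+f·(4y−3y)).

1 1 9503/10000
2 2 4619/5000
3 3 8997/10000
4 4 8669/10000
5 5 817/1000
f(3y,4y) = ((8997/10000)/(8669/10000) − 1)/(1) = 328/8669 ≈ 3.7836%

step 1 [1y] bond c/1=1/80: DF=(769743/800000 − 1/80·(0))/(1+1/80) = 9503/10000 ≈ 0.950300
step 2 [2y] swap r/1=254/6247: DF=(1 − 254/6247·(0.950300))/(1+254/6247) = 4619/5000 ≈ 0.923800
step 3 [3y] zero: DF = P = 8997/10000 ≈ 0.899700
step 4 [4y] bond c/1=3/50: DF=(542671/500000 − 3/50·(0.950300+0.923800+0.899700))/(1+3/50) = 8669/10000 ≈ 0.866900
step 5 [5y] zero: DF = P = 817/1000 ≈ 0.817000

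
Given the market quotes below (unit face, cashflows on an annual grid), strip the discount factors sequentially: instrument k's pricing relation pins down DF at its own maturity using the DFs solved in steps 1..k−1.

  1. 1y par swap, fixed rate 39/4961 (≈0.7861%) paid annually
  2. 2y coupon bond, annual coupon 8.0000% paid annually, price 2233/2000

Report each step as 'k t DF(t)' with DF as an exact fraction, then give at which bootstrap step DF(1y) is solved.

1 1 4961/5000
2 2 9603/10000
DF(1y) is solved at step 1

step 1 [1y] swap r/1=39/4961: DF=(1 − 39/4961·(0))/(1+39/4961) = 4961/5000 ≈ 0.992200
step 2 [2y] bond c/1=2/25: DF=(2233/2000 − 2/25·(0.992200))/(1+2/25) = 9603/10000 ≈ 0.960300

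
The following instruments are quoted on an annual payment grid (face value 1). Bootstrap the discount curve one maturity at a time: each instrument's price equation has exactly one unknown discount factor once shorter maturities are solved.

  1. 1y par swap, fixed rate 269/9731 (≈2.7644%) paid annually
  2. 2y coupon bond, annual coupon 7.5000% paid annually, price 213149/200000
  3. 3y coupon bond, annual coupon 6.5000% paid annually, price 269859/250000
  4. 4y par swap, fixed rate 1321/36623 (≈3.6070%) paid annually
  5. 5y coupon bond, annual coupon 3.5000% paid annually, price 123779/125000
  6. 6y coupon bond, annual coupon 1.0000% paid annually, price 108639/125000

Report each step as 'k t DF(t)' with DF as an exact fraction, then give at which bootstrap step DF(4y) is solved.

step 1 [1y] swap r/1=269/9731: DF=(1 − 269/9731·(0))/(1+269/9731) = 9731/10000 ≈ 0.973100
step 2 [2y] bond c/1=3/40: DF=(213149/200000 − 3/40·(0.973100))/(1+3/40) = 1847/2000 ≈ 0.923500
step 3 [3y] bond c/1=13/200: DF=(269859/250000 − 13/200·(0.973100+0.923500))/(1+13/200) = 4489/5000 ≈ 0.897800
step 4 [4y] swap r/1=1321/36623: DF=(1 − 1321/36623·(0.973100+0.923500+0.897800))/(1+1321/36623) = 8679/10000 ≈ 0.867900
step 5 [5y] bond c/1=7/200: DF=(123779/125000 − 7/200·(0.973100+0.923500+0.897800+0.867900))/(1+7/200) = 8329/10000 ≈ 0.832900
step 6 [6y] bond c/1=1/100: DF=(108639/125000 − 1/100·(0.973100+0.923500+0.897800+0.867900+0.832900))/(1+1/100) = 102/125 ≈ 0.816000

1 1 9731/10000
2 2 1847/2000
3 3 4489/5000
4 4 8679/10000
5 5 8329/10000
6 6 102/125
DF(4y) is solved at step 4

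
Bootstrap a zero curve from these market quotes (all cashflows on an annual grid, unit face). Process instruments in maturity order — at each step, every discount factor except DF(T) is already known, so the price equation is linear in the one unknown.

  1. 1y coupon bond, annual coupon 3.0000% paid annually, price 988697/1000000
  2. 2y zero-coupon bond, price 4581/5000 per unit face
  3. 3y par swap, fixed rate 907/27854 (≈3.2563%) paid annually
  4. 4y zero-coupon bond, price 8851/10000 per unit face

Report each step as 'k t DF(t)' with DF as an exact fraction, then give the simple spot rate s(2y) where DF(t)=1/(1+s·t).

1 1 9599/10000
2 2 4581/5000
3 3 9093/10000
4 4 8851/10000
s(2y) = (1/(4581/5000) − 1)/(2) = 419/9162 ≈ 4.5732%

step 1 [1y] bond c/1=3/100: DF=(988697/1000000 − 3/100·(0))/(1+3/100) = 9599/10000 ≈ 0.959900
step 2 [2y] zero: DF = P = 4581/5000 ≈ 0.916200
step 3 [3y] swap r/1=907/27854: DF=(1 − 907/27854·(0.959900+0.916200))/(1+907/27854) = 9093/10000 ≈ 0.909300
step 4 [4y] zero: DF = P = 8851/10000 ≈ 0.885100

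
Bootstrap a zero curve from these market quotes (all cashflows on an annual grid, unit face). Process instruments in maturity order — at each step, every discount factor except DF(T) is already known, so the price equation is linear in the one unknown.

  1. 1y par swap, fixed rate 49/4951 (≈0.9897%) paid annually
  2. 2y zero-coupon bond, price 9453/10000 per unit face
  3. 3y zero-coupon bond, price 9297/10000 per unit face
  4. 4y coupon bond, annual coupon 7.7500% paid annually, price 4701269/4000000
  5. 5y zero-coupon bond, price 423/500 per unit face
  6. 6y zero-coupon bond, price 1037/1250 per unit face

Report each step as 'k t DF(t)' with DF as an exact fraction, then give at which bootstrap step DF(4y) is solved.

step 1 [1y] swap r/1=49/4951: DF=(1 − 49/4951·(0))/(1+49/4951) = 4951/5000 ≈ 0.990200
step 2 [2y] zero: DF = P = 9453/10000 ≈ 0.945300
step 3 [3y] zero: DF = P = 9297/10000 ≈ 0.929700
step 4 [4y] bond c/1=31/400: DF=(4701269/4000000 − 31/400·(0.990200+0.945300+0.929700))/(1+31/400) = 8847/10000 ≈ 0.884700
step 5 [5y] zero: DF = P = 423/500 ≈ 0.846000
step 6 [6y] zero: DF = P = 1037/1250 ≈ 0.829600

1 1 4951/5000
2 2 9453/10000
3 3 9297/10000
4 4 8847/10000
5 5 423/500
6 6 1037/1250
DF(4y) is solved at step 4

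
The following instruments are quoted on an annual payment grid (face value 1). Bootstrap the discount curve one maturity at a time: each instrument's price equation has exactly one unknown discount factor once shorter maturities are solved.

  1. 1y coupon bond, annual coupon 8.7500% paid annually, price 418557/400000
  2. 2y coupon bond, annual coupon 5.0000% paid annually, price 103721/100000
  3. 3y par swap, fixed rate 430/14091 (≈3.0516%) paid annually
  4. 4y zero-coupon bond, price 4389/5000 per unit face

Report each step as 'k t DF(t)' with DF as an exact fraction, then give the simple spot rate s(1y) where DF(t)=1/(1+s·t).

step 1 [1y] bond c/1=7/80: DF=(418557/400000 − 7/80·(0))/(1+7/80) = 4811/5000 ≈ 0.962200
step 2 [2y] bond c/1=1/20: DF=(103721/100000 − 1/20·(0.962200))/(1+1/20) = 471/500 ≈ 0.942000
step 3 [3y] swap r/1=430/14091: DF=(1 − 430/14091·(0.962200+0.942000))/(1+430/14091) = 457/500 ≈ 0.914000
step 4 [4y] zero: DF = P = 4389/5000 ≈ 0.877800

1 1 4811/5000
2 2 471/500
3 3 457/500
4 4 4389/5000
s(1y) = (1/(4811/5000) − 1)/(1) = 189/4811 ≈ 3.9285%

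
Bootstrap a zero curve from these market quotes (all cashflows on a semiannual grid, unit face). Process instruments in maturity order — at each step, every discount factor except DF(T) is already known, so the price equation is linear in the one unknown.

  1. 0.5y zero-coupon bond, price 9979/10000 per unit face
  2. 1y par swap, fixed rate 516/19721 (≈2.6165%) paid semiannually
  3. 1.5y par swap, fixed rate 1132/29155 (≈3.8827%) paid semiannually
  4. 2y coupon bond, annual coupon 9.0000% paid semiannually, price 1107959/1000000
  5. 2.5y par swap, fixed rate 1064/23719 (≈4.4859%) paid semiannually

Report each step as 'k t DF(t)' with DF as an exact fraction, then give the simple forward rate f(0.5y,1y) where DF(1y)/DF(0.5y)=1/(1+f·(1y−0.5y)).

1 1/2 9979/10000
2 1 4871/5000
3 3/2 4717/5000
4 2 9347/10000
5 5/2 1117/1250
f(0.5y,1y) = ((9979/10000)/(4871/5000) − 1)/(1/2) = 237/4871 ≈ 4.8655%

step 1 [0.5y] zero: DF = P = 9979/10000 ≈ 0.997900
step 2 [1y] swap r/2=258/19721: DF=(1 − 258/19721·(0.997900))/(1+258/19721) = 4871/5000 ≈ 0.974200
step 3 [1.5y] swap r/2=566/29155: DF=(1 − 566/29155·(0.997900+0.974200))/(1+566/29155) = 4717/5000 ≈ 0.943400
step 4 [2y] bond c/2=9/200: DF=(1107959/1000000 − 9/200·(0.997900+0.974200+0.943400))/(1+9/200) = 9347/10000 ≈ 0.934700
step 5 [2.5y] swap r/2=532/23719: DF=(1 − 532/23719·(0.997900+0.974200+0.943400+0.934700))/(1+532/23719) = 1117/1250 ≈ 0.893600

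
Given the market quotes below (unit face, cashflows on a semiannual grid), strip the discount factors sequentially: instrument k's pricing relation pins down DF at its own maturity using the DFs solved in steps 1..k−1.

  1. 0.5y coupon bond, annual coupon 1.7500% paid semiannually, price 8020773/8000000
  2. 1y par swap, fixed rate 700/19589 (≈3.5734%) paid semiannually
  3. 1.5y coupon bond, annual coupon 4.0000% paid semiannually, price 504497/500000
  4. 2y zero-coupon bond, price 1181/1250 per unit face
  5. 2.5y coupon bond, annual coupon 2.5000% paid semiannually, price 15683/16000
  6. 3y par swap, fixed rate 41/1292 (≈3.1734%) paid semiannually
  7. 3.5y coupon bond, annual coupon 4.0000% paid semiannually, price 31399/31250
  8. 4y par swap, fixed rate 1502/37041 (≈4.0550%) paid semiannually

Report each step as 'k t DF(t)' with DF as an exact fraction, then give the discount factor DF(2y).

step 1 [0.5y] bond c/2=7/800: DF=(8020773/8000000 − 7/800·(0))/(1+7/800) = 9939/10000 ≈ 0.993900
step 2 [1y] swap r/2=350/19589: DF=(1 − 350/19589·(0.993900))/(1+350/19589) = 193/200 ≈ 0.965000
step 3 [1.5y] bond c/2=1/50: DF=(504497/500000 − 1/50·(0.993900+0.965000))/(1+1/50) = 2377/2500 ≈ 0.950800
step 4 [2y] zero: DF = P = 1181/1250 ≈ 0.944800
step 5 [2.5y] bond c/2=1/80: DF=(15683/16000 − 1/80·(0.993900+0.965000+0.950800+0.944800))/(1+1/80) = 1841/2000 ≈ 0.920500
step 6 [3y] swap r/2=41/2584: DF=(1 − 41/2584·(0.993900+0.965000+0.950800+0.944800+0.920500))/(1+41/2584) = 4549/5000 ≈ 0.909800
step 7 [3.5y] bond c/2=1/50: DF=(31399/31250 − 1/50·(0.993900+0.965000+0.950800+0.944800+0.920500+0.909800))/(1+1/50) = 546/625 ≈ 0.873600
step 8 [4y] swap r/2=751/37041: DF=(1 − 751/37041·(0.993900+0.965000+0.950800+0.944800+0.920500+0.909800+0.873600))/(1+751/37041) = 4249/5000 ≈ 0.849800

1 1/2 9939/10000
2 1 193/200
3 3/2 2377/2500
4 2 1181/1250
5 5/2 1841/2000
6 3 4549/5000
7 7/2 546/625
8 4 4249/5000
DF(2y) = 1181/1250 ≈ 0.944800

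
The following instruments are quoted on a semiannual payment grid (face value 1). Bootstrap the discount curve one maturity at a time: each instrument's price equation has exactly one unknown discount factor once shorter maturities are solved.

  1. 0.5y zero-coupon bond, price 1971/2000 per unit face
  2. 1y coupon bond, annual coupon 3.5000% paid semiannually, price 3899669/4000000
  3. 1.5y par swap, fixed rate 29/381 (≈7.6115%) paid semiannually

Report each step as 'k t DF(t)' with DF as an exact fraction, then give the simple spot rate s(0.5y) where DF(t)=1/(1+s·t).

step 1 [0.5y] zero: DF = P = 1971/2000 ≈ 0.985500
step 2 [1y] bond c/2=7/400: DF=(3899669/4000000 − 7/400·(0.985500))/(1+7/400) = 2353/2500 ≈ 0.941200
step 3 [1.5y] swap r/2=29/762: DF=(1 − 29/762·(0.985500+0.941200))/(1+29/762) = 8927/10000 ≈ 0.892700

1 1/2 1971/2000
2 1 2353/2500
3 3/2 8927/10000
s(0.5y) = (1/(1971/2000) − 1)/(1/2) = 58/1971 ≈ 2.9427%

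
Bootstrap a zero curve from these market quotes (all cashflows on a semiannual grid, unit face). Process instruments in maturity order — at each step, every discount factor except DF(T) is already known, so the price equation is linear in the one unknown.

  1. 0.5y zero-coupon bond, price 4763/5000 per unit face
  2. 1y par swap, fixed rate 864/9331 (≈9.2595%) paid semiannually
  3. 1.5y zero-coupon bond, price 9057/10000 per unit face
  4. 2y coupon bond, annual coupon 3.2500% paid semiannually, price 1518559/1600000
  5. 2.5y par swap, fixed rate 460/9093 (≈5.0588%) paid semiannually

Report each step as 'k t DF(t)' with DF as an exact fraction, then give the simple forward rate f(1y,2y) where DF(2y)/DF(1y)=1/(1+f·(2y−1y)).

step 1 [0.5y] zero: DF = P = 4763/5000 ≈ 0.952600
step 2 [1y] swap r/2=432/9331: DF=(1 − 432/9331·(0.952600))/(1+432/9331) = 571/625 ≈ 0.913600
step 3 [1.5y] zero: DF = P = 9057/10000 ≈ 0.905700
step 4 [2y] bond c/2=13/800: DF=(1518559/1600000 − 13/800·(0.952600+0.913600+0.905700))/(1+13/800) = 556/625 ≈ 0.889600
step 5 [2.5y] swap r/2=230/9093: DF=(1 − 230/9093·(0.952600+0.913600+0.905700+0.889600))/(1+230/9093) = 177/200 ≈ 0.885000

1 1/2 4763/5000
2 1 571/625
3 3/2 9057/10000
4 2 556/625
5 5/2 177/200
f(1y,2y) = ((571/625)/(556/625) − 1)/(1) = 15/556 ≈ 2.6978%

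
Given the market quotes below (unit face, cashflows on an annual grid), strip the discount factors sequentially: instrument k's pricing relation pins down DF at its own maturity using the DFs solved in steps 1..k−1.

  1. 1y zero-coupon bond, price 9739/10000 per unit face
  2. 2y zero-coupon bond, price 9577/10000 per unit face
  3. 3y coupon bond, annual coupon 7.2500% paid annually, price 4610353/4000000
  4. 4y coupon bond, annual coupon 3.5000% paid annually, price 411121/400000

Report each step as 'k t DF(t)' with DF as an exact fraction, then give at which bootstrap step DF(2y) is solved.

step 1 [1y] zero: DF = P = 9739/10000 ≈ 0.973900
step 2 [2y] zero: DF = P = 9577/10000 ≈ 0.957700
step 3 [3y] bond c/1=29/400: DF=(4610353/4000000 − 29/400·(0.973900+0.957700))/(1+29/400) = 9441/10000 ≈ 0.944100
step 4 [4y] bond c/1=7/200: DF=(411121/400000 − 7/200·(0.973900+0.957700+0.944100))/(1+7/200) = 4479/5000 ≈ 0.895800

1 1 9739/10000
2 2 9577/10000
3 3 9441/10000
4 4 4479/5000
DF(2y) is solved at step 2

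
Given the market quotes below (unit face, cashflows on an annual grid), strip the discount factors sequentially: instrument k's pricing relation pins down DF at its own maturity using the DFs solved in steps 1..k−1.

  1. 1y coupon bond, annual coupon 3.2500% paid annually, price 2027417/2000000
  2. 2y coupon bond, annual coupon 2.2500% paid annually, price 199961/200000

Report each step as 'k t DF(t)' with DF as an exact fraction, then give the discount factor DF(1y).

1 1 4909/5000
2 2 4781/5000
DF(1y) = 4909/5000 ≈ 0.981800

step 1 [1y] bond c/1=13/400: DF=(2027417/2000000 − 13/400·(0))/(1+13/400) = 4909/5000 ≈ 0.981800
step 2 [2y] bond c/1=9/400: DF=(199961/200000 − 9/400·(0.981800))/(1+9/400) = 4781/5000 ≈ 0.956200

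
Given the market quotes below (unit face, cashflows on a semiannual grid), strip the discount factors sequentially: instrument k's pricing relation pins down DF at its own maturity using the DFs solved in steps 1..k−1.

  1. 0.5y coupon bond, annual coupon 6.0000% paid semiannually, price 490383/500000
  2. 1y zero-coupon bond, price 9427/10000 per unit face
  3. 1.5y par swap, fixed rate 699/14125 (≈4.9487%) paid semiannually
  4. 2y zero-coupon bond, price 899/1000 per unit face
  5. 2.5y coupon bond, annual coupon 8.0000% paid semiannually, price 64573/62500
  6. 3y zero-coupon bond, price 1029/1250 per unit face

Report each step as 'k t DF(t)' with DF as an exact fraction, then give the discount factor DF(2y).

1 1/2 4761/5000
2 1 9427/10000
3 3/2 9301/10000
4 2 899/1000
5 5/2 4251/5000
6 3 1029/1250
DF(2y) = 899/1000 ≈ 0.899000

step 1 [0.5y] bond c/2=3/100: DF=(490383/500000 − 3/100·(0))/(1+3/100) = 4761/5000 ≈ 0.952200
step 2 [1y] zero: DF = P = 9427/10000 ≈ 0.942700
step 3 [1.5y] swap r/2=699/28250: DF=(1 − 699/28250·(0.952200+0.942700))/(1+699/28250) = 9301/10000 ≈ 0.930100
step 4 [2y] zero: DF = P = 899/1000 ≈ 0.899000
step 5 [2.5y] bond c/2=1/25: DF=(64573/62500 − 1/25·(0.952200+0.942700+0.930100+0.899000))/(1+1/25) = 4251/5000 ≈ 0.850200
step 6 [3y] zero: DF = P = 1029/1250 ≈ 0.823200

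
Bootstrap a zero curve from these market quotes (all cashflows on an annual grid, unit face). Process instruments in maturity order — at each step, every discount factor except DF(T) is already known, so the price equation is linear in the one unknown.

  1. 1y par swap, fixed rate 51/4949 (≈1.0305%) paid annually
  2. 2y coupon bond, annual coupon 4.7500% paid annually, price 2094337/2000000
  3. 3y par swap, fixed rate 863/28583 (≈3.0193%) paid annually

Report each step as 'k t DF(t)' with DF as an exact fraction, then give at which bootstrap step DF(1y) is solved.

step 1 [1y] swap r/1=51/4949: DF=(1 − 51/4949·(0))/(1+51/4949) = 4949/5000 ≈ 0.989800
step 2 [2y] bond c/1=19/400: DF=(2094337/2000000 − 19/400·(0.989800))/(1+19/400) = 2387/2500 ≈ 0.954800
step 3 [3y] swap r/1=863/28583: DF=(1 − 863/28583·(0.989800+0.954800))/(1+863/28583) = 9137/10000 ≈ 0.913700

1 1 4949/5000
2 2 2387/2500
3 3 9137/10000
DF(1y) is solved at step 1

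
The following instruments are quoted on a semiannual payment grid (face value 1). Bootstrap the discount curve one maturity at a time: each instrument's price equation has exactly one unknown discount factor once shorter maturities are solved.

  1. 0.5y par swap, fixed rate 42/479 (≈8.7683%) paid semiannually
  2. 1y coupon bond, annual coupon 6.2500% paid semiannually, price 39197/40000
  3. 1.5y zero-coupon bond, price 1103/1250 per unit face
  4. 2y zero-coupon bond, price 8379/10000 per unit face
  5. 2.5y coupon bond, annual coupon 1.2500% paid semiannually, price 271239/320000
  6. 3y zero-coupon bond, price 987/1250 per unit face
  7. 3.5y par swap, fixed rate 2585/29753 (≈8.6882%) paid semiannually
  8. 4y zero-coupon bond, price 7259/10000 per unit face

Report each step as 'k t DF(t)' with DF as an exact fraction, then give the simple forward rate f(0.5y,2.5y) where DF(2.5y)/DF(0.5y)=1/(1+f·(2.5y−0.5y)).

step 1 [0.5y] swap r/2=21/479: DF=(1 − 21/479·(0))/(1+21/479) = 479/500 ≈ 0.958000
step 2 [1y] bond c/2=1/32: DF=(39197/40000 − 1/32·(0.958000))/(1+1/32) = 2303/2500 ≈ 0.921200
step 3 [1.5y] zero: DF = P = 1103/1250 ≈ 0.882400
step 4 [2y] zero: DF = P = 8379/10000 ≈ 0.837900
step 5 [2.5y] bond c/2=1/160: DF=(271239/320000 − 1/160·(0.958000+0.921200+0.882400+0.837900))/(1+1/160) = 41/50 ≈ 0.820000
step 6 [3y] zero: DF = P = 987/1250 ≈ 0.789600
step 7 [3.5y] swap r/2=2585/59506: DF=(1 − 2585/59506·(0.958000+0.921200+0.882400+0.837900+0.820000+0.789600))/(1+2585/59506) = 1483/2000 ≈ 0.741500
step 8 [4y] zero: DF = P = 7259/10000 ≈ 0.725900

1 1/2 479/500
2 1 2303/2500
3 3/2 1103/1250
4 2 8379/10000
5 5/2 41/50
6 3 987/1250
7 7/2 1483/2000
8 4 7259/10000
f(0.5y,2.5y) = ((479/500)/(41/50) − 1)/(2) = 69/820 ≈ 8.4146%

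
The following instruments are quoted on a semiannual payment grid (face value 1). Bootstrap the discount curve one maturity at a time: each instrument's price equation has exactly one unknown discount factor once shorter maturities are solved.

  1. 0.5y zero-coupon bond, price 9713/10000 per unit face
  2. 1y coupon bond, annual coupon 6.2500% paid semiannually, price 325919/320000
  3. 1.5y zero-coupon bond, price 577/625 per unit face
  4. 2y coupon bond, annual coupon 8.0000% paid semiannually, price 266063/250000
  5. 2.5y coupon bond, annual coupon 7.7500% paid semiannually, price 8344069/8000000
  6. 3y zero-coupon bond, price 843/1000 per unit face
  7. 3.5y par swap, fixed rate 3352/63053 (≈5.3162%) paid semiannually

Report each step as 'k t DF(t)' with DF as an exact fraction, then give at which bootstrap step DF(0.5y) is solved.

step 1 [0.5y] zero: DF = P = 9713/10000 ≈ 0.971300
step 2 [1y] bond c/2=1/32: DF=(325919/320000 − 1/32·(0.971300))/(1+1/32) = 4791/5000 ≈ 0.958200
step 3 [1.5y] zero: DF = P = 577/625 ≈ 0.923200
step 4 [2y] bond c/2=1/25: DF=(266063/250000 − 1/25·(0.971300+0.958200+0.923200))/(1+1/25) = 571/625 ≈ 0.913600
step 5 [2.5y] bond c/2=31/800: DF=(8344069/8000000 − 31/800·(0.971300+0.958200+0.923200+0.913600))/(1+31/800) = 2159/2500 ≈ 0.863600
step 6 [3y] zero: DF = P = 843/1000 ≈ 0.843000
step 7 [3.5y] swap r/2=1676/63053: DF=(1 − 1676/63053·(0.971300+0.958200+0.923200+0.913600+0.863600+0.843000))/(1+1676/63053) = 2081/2500 ≈ 0.832400

1 1/2 9713/10000
2 1 4791/5000
3 3/2 577/625
4 2 571/625
5 5/2 2159/2500
6 3 843/1000
7 7/2 2081/2500
DF(0.5y) is solved at step 1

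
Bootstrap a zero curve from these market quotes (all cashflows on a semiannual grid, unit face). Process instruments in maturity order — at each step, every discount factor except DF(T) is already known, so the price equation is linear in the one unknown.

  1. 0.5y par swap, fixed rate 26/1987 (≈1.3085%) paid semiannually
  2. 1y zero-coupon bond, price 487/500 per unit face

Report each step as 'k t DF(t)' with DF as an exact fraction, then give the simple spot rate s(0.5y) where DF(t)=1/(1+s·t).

step 1 [0.5y] swap r/2=13/1987: DF=(1 − 13/1987·(0))/(1+13/1987) = 1987/2000 ≈ 0.993500
step 2 [1y] zero: DF = P = 487/500 ≈ 0.974000

1 1/2 1987/2000
2 1 487/500
s(0.5y) = (1/(1987/2000) − 1)/(1/2) = 26/1987 ≈ 1.3085%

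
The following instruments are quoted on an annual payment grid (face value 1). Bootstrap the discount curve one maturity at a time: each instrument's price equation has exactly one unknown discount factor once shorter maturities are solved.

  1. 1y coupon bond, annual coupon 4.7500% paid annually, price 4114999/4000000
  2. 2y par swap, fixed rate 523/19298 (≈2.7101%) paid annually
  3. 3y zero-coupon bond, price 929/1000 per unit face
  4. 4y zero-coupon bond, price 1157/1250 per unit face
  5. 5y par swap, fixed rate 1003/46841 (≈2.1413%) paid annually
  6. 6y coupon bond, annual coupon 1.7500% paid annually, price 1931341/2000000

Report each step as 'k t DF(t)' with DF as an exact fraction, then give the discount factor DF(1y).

1 1 9821/10000
2 2 9477/10000
3 3 929/1000
4 4 1157/1250
5 5 8997/10000
6 6 1737/2000
DF(1y) = 9821/10000 ≈ 0.982100

step 1 [1y] bond c/1=19/400: DF=(4114999/4000000 − 19/400·(0))/(1+19/400) = 9821/10000 ≈ 0.982100
step 2 [2y] swap r/1=523/19298: DF=(1 − 523/19298·(0.982100))/(1+523/19298) = 9477/10000 ≈ 0.947700
step 3 [3y] zero: DF = P = 929/1000 ≈ 0.929000
step 4 [4y] zero: DF = P = 1157/1250 ≈ 0.925600
step 5 [5y] swap r/1=1003/46841: DF=(1 − 1003/46841·(0.982100+0.947700+0.929000+0.925600))/(1+1003/46841) = 8997/10000 ≈ 0.899700
step 6 [6y] bond c/1=7/400: DF=(1931341/2000000 − 7/400·(0.982100+0.947700+0.929000+0.925600+0.899700))/(1+7/400) = 1737/2000 ≈ 0.868500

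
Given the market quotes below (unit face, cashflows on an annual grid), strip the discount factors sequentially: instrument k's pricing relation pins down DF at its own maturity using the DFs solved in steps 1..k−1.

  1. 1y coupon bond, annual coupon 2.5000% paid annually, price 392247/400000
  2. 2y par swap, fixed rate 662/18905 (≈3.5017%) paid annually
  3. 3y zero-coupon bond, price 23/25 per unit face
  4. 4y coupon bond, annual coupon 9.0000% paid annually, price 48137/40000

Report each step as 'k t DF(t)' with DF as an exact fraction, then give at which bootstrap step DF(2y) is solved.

step 1 [1y] bond c/1=1/40: DF=(392247/400000 − 1/40·(0))/(1+1/40) = 9567/10000 ≈ 0.956700
step 2 [2y] swap r/1=662/18905: DF=(1 − 662/18905·(0.956700))/(1+662/18905) = 4669/5000 ≈ 0.933800
step 3 [3y] zero: DF = P = 23/25 ≈ 0.920000
step 4 [4y] bond c/1=9/100: DF=(48137/40000 − 9/100·(0.956700+0.933800+0.920000))/(1+9/100) = 109/125 ≈ 0.872000

1 1 9567/10000
2 2 4669/5000
3 3 23/25
4 4 109/125
DF(2y) is solved at step 2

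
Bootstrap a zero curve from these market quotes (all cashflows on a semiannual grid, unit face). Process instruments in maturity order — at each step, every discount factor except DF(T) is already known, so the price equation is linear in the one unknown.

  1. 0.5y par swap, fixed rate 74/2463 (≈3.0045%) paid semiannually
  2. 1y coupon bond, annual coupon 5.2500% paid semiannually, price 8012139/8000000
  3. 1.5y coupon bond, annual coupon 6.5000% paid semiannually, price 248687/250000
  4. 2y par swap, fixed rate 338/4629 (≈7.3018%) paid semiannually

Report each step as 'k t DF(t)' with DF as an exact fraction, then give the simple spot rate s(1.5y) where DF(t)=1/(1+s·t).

1 1/2 2463/2500
2 1 9507/10000
3 3/2 361/400
4 2 1081/1250
s(1.5y) = (1/(361/400) − 1)/(3/2) = 26/361 ≈ 7.2022%

step 1 [0.5y] swap r/2=37/2463: DF=(1 − 37/2463·(0))/(1+37/2463) = 2463/2500 ≈ 0.985200
step 2 [1y] bond c/2=21/800: DF=(8012139/8000000 − 21/800·(0.985200))/(1+21/800) = 9507/10000 ≈ 0.950700
step 3 [1.5y] bond c/2=13/400: DF=(248687/250000 − 13/400·(0.985200+0.950700))/(1+13/400) = 361/400 ≈ 0.902500
step 4 [2y] swap r/2=169/4629: DF=(1 − 169/4629·(0.985200+0.950700+0.902500))/(1+169/4629) = 1081/1250 ≈ 0.864800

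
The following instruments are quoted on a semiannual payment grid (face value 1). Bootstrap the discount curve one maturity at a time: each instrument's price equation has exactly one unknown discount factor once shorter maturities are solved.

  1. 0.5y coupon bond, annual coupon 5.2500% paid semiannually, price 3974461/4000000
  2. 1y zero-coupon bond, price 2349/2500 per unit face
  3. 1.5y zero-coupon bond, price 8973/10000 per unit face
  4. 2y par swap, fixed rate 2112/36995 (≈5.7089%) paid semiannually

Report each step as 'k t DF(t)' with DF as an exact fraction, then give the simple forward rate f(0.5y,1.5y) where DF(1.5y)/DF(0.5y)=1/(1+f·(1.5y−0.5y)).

step 1 [0.5y] bond c/2=21/800: DF=(3974461/4000000 − 21/800·(0))/(1+21/800) = 4841/5000 ≈ 0.968200
step 2 [1y] zero: DF = P = 2349/2500 ≈ 0.939600
step 3 [1.5y] zero: DF = P = 8973/10000 ≈ 0.897300
step 4 [2y] swap r/2=1056/36995: DF=(1 − 1056/36995·(0.968200+0.939600+0.897300))/(1+1056/36995) = 559/625 ≈ 0.894400

1 1/2 4841/5000
2 1 2349/2500
3 3/2 8973/10000
4 2 559/625
f(0.5y,1.5y) = ((4841/5000)/(8973/10000) − 1)/(1) = 709/8973 ≈ 7.9015%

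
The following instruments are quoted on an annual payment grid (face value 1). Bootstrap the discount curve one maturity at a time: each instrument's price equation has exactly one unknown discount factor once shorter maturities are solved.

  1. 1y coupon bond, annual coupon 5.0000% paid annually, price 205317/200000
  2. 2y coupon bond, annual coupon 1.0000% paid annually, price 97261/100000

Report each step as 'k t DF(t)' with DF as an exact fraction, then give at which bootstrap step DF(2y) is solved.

step 1 [1y] bond c/1=1/20: DF=(205317/200000 − 1/20·(0))/(1+1/20) = 9777/10000 ≈ 0.977700
step 2 [2y] bond c/1=1/100: DF=(97261/100000 − 1/100·(0.977700))/(1+1/100) = 9533/10000 ≈ 0.953300

1 1 9777/10000
2 2 9533/10000
DF(2y) is solved at step 2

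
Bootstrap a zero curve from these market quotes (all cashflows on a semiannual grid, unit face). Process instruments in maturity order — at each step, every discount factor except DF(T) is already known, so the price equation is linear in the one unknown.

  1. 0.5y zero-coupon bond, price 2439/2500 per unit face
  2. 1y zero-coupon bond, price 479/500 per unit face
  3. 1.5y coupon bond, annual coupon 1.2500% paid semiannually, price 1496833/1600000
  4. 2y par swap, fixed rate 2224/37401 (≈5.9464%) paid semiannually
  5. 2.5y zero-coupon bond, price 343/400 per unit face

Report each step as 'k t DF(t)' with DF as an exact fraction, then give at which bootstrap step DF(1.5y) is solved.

step 1 [0.5y] zero: DF = P = 2439/2500 ≈ 0.975600
step 2 [1y] zero: DF = P = 479/500 ≈ 0.958000
step 3 [1.5y] bond c/2=1/160: DF=(1496833/1600000 − 1/160·(0.975600+0.958000))/(1+1/160) = 9177/10000 ≈ 0.917700
step 4 [2y] swap r/2=1112/37401: DF=(1 − 1112/37401·(0.975600+0.958000+0.917700))/(1+1112/37401) = 1111/1250 ≈ 0.888800
step 5 [2.5y] zero: DF = P = 343/400 ≈ 0.857500

1 1/2 2439/2500
2 1 479/500
3 3/2 9177/10000
4 2 1111/1250
5 5/2 343/400
DF(1.5y) is solved at step 3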